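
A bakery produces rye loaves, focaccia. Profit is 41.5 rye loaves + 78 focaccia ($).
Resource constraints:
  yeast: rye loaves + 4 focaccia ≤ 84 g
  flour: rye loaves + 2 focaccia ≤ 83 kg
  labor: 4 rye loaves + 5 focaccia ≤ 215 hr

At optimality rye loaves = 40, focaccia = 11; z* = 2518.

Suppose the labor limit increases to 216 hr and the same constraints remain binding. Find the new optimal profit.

Binding: yeast and labor. Non-binding: flour (21 unused).
Slack constraints have shadow price 0 (complementary slackness).
From A_Bᵀ y = c: 1·y_yeast + 4·y_labor = 41.5; 4·y_yeast + 5·y_labor = 78.
This yields shadow prices y_yeast = 9.5, y_labor = 8.
Δz = y_labor·Δb = 8 × (1) = 8, so new z* = 2518 + 8 = 2526.

2526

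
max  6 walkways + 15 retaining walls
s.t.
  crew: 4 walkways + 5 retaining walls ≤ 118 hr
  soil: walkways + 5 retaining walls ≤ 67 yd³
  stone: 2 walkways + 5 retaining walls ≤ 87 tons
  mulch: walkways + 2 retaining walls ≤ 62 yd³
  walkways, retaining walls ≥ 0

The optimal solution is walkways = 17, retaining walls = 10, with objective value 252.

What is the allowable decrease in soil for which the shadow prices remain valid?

Binding constraints: crew, soil. The basis is B = [[4,5],[1,5]] with det 15.
Per unit decrease in soil, x* moves by d = (0.3333, -0.2667).
The basis stays optimal until retaining walls reaches 0; allowable decrease = 37.5 yd³.

37.5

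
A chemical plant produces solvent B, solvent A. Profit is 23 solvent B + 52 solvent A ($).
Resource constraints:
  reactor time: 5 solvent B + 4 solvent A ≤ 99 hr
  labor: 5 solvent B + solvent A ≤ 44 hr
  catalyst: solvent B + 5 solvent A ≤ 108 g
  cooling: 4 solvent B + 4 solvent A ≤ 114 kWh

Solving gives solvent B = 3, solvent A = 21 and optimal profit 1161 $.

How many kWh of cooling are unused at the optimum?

18

cooling used = 4·3 + 4·21 = 96; slack = 114 − 96 = 18.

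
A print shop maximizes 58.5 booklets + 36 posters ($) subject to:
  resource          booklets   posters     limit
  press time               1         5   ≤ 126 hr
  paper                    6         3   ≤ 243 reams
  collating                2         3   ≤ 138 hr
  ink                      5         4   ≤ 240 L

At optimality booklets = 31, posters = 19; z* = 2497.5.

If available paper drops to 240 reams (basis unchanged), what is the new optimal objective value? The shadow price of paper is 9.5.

2469

Δb = -3, so new z* = 2497.5 + (9.5)·(-3) = 2497.5 − 28.5 = 2469.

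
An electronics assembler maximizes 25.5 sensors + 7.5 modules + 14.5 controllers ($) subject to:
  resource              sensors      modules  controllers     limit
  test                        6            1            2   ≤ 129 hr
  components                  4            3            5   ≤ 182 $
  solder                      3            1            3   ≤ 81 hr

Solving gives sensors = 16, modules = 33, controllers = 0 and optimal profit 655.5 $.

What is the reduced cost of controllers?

Check each constraint at x*: test 129/129 (tight); components 163/182 (slack 19); solder 81/81 (tight).
Since components is not tight, its dual is 0.
From A_Bᵀ y = c: 6·y_test + 3·y_solder = 25.5; 1·y_test + 1·y_solder = 7.5.
This yields shadow prices y_test = 1, y_solder = 6.5.
Reduced cost of controllers: c₃ − yᵀa₃ = 14.5 − (1·2 + 6.5·3) = 14.5 − 21.5 = -7.

-7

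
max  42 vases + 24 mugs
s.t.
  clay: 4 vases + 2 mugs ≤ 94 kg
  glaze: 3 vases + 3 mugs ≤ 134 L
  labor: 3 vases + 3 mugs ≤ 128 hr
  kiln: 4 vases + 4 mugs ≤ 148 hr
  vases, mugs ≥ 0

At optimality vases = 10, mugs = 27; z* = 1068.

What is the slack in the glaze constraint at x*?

glaze used = 3·10 + 3·27 = 111; slack = 134 − 111 = 23.

23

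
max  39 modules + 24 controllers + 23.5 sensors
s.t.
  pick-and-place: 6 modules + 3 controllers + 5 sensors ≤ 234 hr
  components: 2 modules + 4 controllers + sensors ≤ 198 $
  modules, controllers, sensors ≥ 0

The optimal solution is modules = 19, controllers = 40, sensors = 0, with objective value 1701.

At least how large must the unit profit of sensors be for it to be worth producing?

31.5

Check each constraint at x*: pick-and-place 234/234 (tight); components 198/198 (tight).
Dual feasibility on the basic columns requires 6·y_pick-and-place + 2·y_components = 39, 3·y_pick-and-place + 4·y_components = 24.
This yields shadow prices y_pick-and-place = 6, y_components = 1.5.
sensors enters the basis when its profit ≥ yᵀa₃ = 6·5 + 1.5·1 = 31.5.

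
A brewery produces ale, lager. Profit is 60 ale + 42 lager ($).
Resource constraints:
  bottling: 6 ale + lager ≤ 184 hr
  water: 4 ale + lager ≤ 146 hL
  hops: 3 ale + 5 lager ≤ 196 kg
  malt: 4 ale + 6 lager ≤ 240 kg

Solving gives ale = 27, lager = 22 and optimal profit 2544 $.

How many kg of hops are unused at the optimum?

5

hops used = 3·27 + 5·22 = 191; slack = 196 − 191 = 5.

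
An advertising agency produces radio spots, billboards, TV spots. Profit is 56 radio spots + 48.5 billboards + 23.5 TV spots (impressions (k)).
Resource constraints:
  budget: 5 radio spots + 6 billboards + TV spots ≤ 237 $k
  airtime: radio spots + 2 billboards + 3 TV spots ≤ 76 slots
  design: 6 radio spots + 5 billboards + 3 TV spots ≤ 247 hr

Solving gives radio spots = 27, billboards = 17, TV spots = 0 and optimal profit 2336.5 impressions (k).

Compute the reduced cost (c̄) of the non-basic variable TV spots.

-3

Binding: budget and design. Non-binding: airtime (15 unused).
Since airtime is not tight, its dual is 0.
The binding rows give the dual system: 5·y_budget + 6·y_design = 56 and 6·y_budget + 5·y_design = 48.5.
→ y_budget = 1 and y_design = 8.5.
Reduced cost of TV spots: c₃ − yᵀa₃ = 23.5 − (1·1 + 8.5·3) = 23.5 − 26.5 = -3.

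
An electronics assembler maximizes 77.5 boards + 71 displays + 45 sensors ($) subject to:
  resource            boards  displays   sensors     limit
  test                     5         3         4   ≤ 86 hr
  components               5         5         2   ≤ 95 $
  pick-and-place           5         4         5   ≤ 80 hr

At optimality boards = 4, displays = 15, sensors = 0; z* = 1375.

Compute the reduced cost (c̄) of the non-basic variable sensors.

Check each constraint at x*: test 65/86 (slack 21); components 95/95 (tight); pick-and-place 80/80 (tight).
By complementary slackness, y = 0 for the non-binding constraint.
From A_Bᵀ y = c: 5·y_components + 5·y_pick-and-place = 77.5; 5·y_components + 4·y_pick-and-place = 71.
→ y_components = 9 and y_pick-and-place = 6.5.
Reduced cost of sensors: c₃ − yᵀa₃ = 45 − (9·2 + 6.5·5) = 45 − 50.5 = -5.5.

-5.5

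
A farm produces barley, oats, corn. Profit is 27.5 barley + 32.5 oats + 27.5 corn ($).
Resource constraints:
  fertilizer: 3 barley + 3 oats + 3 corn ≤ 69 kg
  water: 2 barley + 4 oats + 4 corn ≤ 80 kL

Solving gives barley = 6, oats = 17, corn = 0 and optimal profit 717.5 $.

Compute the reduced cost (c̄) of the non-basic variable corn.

-5

Check each constraint at x*: fertilizer 69/69 (tight); water 80/80 (tight).
From A_Bᵀ y = c: 3·y_fertilizer + 2·y_water = 27.5; 3·y_fertilizer + 4·y_water = 32.5.
→ y_fertilizer = 7.5 and y_water = 2.5.
Reduced cost of corn: c₃ − yᵀa₃ = 27.5 − (7.5·3 + 2.5·4) = 27.5 − 32.5 = -5.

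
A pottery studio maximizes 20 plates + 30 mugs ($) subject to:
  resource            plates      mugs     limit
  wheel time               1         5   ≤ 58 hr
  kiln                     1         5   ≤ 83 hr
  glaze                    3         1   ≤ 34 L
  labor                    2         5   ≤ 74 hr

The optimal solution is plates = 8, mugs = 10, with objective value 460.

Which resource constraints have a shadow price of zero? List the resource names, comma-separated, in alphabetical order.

wheel time: 58/58 (binding)
kiln: 58/83 (slack 25)
glaze: 34/34 (binding)
labor: 66/74 (slack 8)
By complementary slackness, a constraint with positive slack has shadow price 0 → kiln, labor.

kiln, labor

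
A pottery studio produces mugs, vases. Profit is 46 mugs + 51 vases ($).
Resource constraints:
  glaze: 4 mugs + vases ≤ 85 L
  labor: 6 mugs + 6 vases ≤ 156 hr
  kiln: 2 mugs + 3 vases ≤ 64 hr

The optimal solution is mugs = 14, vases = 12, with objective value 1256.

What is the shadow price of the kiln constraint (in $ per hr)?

Binding: labor and kiln. Non-binding: glaze (17 unused).
By complementary slackness, y = 0 for the non-binding constraint.
The binding rows give the dual system: 6·y_labor + 2·y_kiln = 46 and 6·y_labor + 3·y_kiln = 51.
Solving: y_labor = 6, y_kiln = 5.
Shadow price of kiln = 5.

5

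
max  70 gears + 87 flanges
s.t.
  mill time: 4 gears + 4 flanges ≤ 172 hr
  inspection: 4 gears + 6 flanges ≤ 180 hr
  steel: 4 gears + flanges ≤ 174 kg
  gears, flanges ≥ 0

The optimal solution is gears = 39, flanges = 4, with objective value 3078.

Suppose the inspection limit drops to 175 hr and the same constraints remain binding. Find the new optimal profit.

At the optimum: mill time uses 172 of 172 (binding); inspection uses 180 of 180 (binding); steel uses 160 of 174 (slack = 14).
By complementary slackness, y = 0 for the non-binding constraint.
The binding rows give the dual system: 4·y_mill time + 4·y_inspection = 70 and 4·y_mill time + 6·y_inspection = 87.
Solving: y_mill time = 9, y_inspection = 8.5.
Δz = y_inspection·Δb = 8.5 × (-5) = -42.5, so new z* = 3078 − 42.5 = 3035.5.

3035.5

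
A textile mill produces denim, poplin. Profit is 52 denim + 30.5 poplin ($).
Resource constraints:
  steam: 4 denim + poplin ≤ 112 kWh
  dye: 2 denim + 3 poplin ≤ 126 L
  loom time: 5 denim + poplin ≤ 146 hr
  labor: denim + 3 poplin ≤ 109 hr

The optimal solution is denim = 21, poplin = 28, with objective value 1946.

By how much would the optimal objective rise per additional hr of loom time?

At the optimum: steam uses 112 of 112 (binding); dye uses 126 of 126 (binding); loom time uses 133 of 146 (slack = 13); labor uses 105 of 109 (slack = 4).
Since loom time, labor are not tight, their duals are 0.
From A_Bᵀ y = c: 4·y_steam + 2·y_dye = 52; 1·y_steam + 3·y_dye = 30.5.
This yields shadow prices y_steam = 9.5, y_dye = 7.
Shadow price of loom time = 0.

0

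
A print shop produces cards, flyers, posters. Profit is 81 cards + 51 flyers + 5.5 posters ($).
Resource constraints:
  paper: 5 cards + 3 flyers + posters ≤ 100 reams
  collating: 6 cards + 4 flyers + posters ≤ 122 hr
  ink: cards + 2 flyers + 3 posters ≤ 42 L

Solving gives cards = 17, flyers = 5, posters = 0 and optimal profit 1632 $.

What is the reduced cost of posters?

At the optimum: paper uses 100 of 100 (binding); collating uses 122 of 122 (binding); ink uses 27 of 42 (slack = 15).
Slack constraints have shadow price 0 (complementary slackness).
From A_Bᵀ y = c: 5·y_paper + 6·y_collating = 81; 3·y_paper + 4·y_collating = 51.
This yields shadow prices y_paper = 9, y_collating = 6.
Reduced cost of posters: c₃ − yᵀa₃ = 5.5 − (9·1 + 6·1) = 5.5 − 15 = -9.5.

-9.5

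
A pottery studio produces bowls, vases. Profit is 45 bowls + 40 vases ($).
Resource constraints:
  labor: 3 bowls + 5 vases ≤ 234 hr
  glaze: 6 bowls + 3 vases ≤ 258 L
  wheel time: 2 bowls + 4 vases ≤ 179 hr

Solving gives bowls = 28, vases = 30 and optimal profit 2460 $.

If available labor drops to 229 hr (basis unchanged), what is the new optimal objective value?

At the optimum: labor uses 234 of 234 (binding); glaze uses 258 of 258 (binding); wheel time uses 176 of 179 (slack = 3).
Since wheel time is not tight, its dual is 0.
The binding rows give the dual system: 3·y_labor + 6·y_glaze = 45 and 5·y_labor + 3·y_glaze = 40.
→ y_labor = 5 and y_glaze = 5.
Δz = y_labor·Δb = 5 × (-5) = -25, so new z* = 2460 − 25 = 2435.

2435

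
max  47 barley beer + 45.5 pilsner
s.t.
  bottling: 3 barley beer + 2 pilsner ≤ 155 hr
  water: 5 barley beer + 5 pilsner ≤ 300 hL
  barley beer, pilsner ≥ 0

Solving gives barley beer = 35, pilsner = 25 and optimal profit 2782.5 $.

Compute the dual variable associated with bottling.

Both bottling and water are binding at x*.
From A_Bᵀ y = c: 3·y_bottling + 5·y_water = 47; 2·y_bottling + 5·y_water = 45.5.
→ y_bottling = 1.5 and y_water = 8.5.
Shadow price of bottling = 1.5.

1.5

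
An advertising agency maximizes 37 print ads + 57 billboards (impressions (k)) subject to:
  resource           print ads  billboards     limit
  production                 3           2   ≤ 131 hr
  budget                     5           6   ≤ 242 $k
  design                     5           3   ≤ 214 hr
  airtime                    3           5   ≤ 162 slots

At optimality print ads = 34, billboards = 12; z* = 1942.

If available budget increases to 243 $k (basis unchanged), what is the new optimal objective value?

Check each constraint at x*: production 126/131 (slack 5); budget 242/242 (tight); design 206/214 (slack 8); airtime 162/162 (tight).
By complementary slackness, y = 0 for the non-binding constraints.
The binding rows give the dual system: 5·y_budget + 3·y_airtime = 37 and 6·y_budget + 5·y_airtime = 57.
Solving: y_budget = 2, y_airtime = 9.
Δz = y_budget·Δb = 2 × (1) = 2, so new z* = 1942 + 2 = 1944.

1944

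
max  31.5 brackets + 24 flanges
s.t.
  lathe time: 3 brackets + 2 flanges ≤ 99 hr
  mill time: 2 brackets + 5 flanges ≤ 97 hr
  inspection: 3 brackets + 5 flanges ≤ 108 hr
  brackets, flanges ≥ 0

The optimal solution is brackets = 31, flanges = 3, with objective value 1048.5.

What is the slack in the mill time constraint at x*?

20

mill time used = 2·31 + 5·3 = 77; slack = 97 − 77 = 20.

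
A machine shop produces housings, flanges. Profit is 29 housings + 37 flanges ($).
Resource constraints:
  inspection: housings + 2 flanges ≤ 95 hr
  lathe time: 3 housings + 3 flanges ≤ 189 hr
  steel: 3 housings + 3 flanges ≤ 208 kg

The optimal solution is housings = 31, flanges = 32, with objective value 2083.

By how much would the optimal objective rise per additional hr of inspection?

Binding: inspection and lathe time. Non-binding: steel (19 unused).
By complementary slackness, y = 0 for the non-binding constraint.
Dual feasibility on the basic columns requires 1·y_inspection + 3·y_lathe time = 29, 2·y_inspection + 3·y_lathe time = 37.
This yields shadow prices y_inspection = 8, y_lathe time = 7.
Shadow price of inspection = 8.

8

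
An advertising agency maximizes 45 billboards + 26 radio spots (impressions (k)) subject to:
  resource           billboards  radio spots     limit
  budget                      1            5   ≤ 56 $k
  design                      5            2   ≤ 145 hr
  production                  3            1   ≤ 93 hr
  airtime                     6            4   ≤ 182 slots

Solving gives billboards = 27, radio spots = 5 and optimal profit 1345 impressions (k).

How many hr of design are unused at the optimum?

design used = 5·27 + 2·5 = 145; slack = 145 − 145 = 0.

0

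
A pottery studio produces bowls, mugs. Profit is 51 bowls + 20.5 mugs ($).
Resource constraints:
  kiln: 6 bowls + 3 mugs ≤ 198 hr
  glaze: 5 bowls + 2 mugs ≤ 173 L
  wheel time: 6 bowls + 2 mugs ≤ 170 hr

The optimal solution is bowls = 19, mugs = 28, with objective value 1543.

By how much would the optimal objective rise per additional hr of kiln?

3.5

At the optimum: kiln uses 198 of 198 (binding); glaze uses 151 of 173 (slack = 22); wheel time uses 170 of 170 (binding).
Slack constraints have shadow price 0 (complementary slackness).
The binding rows give the dual system: 6·y_kiln + 6·y_wheel time = 51 and 3·y_kiln + 2·y_wheel time = 20.5.
→ y_kiln = 3.5 and y_wheel time = 5.
Shadow price of kiln = 3.5.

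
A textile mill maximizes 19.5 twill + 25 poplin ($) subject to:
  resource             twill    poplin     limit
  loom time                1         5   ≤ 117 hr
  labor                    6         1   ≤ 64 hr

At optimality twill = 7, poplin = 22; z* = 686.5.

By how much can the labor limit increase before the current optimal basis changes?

Binding constraints: loom time, labor. The basis is B = [[1,5],[6,1]] with det -29.
Per unit increase in labor, x* moves by d = (0.1724, -0.0345).
The basis stays optimal until poplin reaches 0; allowable increase = 638 hr.

638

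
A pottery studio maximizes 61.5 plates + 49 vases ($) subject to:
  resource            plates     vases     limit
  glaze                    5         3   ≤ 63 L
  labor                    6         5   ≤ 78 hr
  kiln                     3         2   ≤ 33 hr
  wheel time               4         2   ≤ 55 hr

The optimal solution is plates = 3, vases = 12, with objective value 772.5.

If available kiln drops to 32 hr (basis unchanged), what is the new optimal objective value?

768

Binding: labor and kiln. Non-binding: glaze (12 unused), wheel time (19 unused).
By complementary slackness, y = 0 for the non-binding constraints.
Dual feasibility on the basic columns requires 6·y_labor + 3·y_kiln = 61.5, 5·y_labor + 2·y_kiln = 49.
This yields shadow prices y_labor = 8, y_kiln = 4.5.
Δz = y_kiln·Δb = 4.5 × (-1) = -4.5, so new z* = 772.5 − 4.5 = 768.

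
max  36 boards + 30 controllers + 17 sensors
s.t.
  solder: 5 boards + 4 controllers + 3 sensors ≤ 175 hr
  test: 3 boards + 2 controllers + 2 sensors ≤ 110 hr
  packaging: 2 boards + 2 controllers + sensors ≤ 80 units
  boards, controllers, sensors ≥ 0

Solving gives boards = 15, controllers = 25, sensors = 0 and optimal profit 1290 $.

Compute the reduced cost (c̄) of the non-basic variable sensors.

Check each constraint at x*: solder 175/175 (tight); test 95/110 (slack 15); packaging 80/80 (tight).
Since test is not tight, its dual is 0.
Dual feasibility on the basic columns requires 5·y_solder + 2·y_packaging = 36, 4·y_solder + 2·y_packaging = 30.
This yields shadow prices y_solder = 6, y_packaging = 3.
Reduced cost of sensors: c₃ − yᵀa₃ = 17 − (6·3 + 3·1) = 17 − 21 = -4.

-4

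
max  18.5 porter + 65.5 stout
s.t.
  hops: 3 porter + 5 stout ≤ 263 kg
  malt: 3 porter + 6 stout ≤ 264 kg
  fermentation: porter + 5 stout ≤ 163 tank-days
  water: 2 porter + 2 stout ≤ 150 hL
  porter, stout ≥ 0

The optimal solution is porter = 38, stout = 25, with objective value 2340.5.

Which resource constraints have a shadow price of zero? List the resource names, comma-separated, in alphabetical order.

hops, water

hops: 239/263 (slack 24)
malt: 264/264 (binding)
fermentation: 163/163 (binding)
water: 126/150 (slack 24)
By complementary slackness, a constraint with positive slack has shadow price 0 → hops, water.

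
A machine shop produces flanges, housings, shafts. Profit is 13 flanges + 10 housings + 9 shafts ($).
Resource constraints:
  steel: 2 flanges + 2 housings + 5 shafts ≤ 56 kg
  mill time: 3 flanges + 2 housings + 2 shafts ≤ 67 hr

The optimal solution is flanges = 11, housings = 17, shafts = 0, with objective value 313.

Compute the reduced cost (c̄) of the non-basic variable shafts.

At the optimum: steel uses 56 of 56 (binding); mill time uses 67 of 67 (binding).
Dual feasibility on the basic columns requires 2·y_steel + 3·y_mill time = 13, 2·y_steel + 2·y_mill time = 10.
This yields shadow prices y_steel = 2, y_mill time = 3.
Reduced cost of shafts: c₃ − yᵀa₃ = 9 − (2·5 + 3·2) = 9 − 16 = -7.

-7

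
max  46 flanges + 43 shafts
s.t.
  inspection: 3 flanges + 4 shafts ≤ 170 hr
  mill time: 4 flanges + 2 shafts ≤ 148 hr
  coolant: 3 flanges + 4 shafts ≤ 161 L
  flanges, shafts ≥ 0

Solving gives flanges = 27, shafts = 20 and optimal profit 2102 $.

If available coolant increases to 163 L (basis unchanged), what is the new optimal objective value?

2118

Binding: mill time and coolant. Non-binding: inspection (9 unused).
By complementary slackness, y = 0 for the non-binding constraint.
From A_Bᵀ y = c: 4·y_mill time + 3·y_coolant = 46; 2·y_mill time + 4·y_coolant = 43.
Solving: y_mill time = 5.5, y_coolant = 8.
Δz = y_coolant·Δb = 8 × (2) = 16, so new z* = 2102 + 16 = 2118.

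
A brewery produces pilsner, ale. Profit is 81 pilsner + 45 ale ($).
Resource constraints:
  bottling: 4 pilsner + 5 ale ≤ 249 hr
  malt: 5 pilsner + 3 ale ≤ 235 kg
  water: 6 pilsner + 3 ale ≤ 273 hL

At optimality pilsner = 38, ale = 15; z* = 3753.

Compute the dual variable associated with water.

6

Check each constraint at x*: bottling 227/249 (slack 22); malt 235/235 (tight); water 273/273 (tight).
By complementary slackness, y = 0 for the non-binding constraint.
Dual feasibility on the basic columns requires 5·y_malt + 6·y_water = 81, 3·y_malt + 3·y_water = 45.
→ y_malt = 9 and y_water = 6.
Shadow price of water = 6.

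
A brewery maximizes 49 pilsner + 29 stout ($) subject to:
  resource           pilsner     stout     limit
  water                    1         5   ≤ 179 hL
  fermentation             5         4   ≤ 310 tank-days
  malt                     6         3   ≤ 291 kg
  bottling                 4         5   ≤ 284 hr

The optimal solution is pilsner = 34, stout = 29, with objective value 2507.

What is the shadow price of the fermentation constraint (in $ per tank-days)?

0

At the optimum: water uses 179 of 179 (binding); fermentation uses 286 of 310 (slack = 24); malt uses 291 of 291 (binding); bottling uses 281 of 284 (slack = 3).
Slack constraints have shadow price 0 (complementary slackness).
From A_Bᵀ y = c: 1·y_water + 6·y_malt = 49; 5·y_water + 3·y_malt = 29.
Solving: y_water = 1, y_malt = 8.
Shadow price of fermentation = 0.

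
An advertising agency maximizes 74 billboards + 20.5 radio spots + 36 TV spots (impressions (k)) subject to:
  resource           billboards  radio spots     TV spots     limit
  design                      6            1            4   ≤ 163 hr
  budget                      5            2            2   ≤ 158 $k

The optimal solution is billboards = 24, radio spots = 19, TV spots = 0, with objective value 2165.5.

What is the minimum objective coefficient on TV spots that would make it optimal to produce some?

40

At the optimum: design uses 163 of 163 (binding); budget uses 158 of 158 (binding).
From A_Bᵀ y = c: 6·y_design + 5·y_budget = 74; 1·y_design + 2·y_budget = 20.5.
Solving: y_design = 6.5, y_budget = 7.
TV spots enters the basis when its profit ≥ yᵀa₃ = 6.5·4 + 7·2 = 40.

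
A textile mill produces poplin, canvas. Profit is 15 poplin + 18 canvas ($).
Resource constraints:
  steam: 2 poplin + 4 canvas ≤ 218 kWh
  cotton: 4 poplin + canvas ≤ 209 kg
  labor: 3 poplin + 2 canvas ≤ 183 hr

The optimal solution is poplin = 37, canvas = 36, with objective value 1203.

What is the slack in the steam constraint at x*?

0

steam used = 2·37 + 4·36 = 218; slack = 218 − 218 = 0.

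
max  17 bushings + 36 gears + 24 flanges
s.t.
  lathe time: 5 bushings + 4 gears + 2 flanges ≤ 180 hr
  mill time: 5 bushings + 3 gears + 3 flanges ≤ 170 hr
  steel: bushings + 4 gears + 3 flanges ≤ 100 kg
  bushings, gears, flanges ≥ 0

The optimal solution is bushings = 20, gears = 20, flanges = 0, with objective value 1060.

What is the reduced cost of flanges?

Binding: lathe time and steel. Non-binding: mill time (10 unused).
Slack constraints have shadow price 0 (complementary slackness).
Dual feasibility on the basic columns requires 5·y_lathe time + 1·y_steel = 17, 4·y_lathe time + 4·y_steel = 36.
→ y_lathe time = 2 and y_steel = 7.
Reduced cost of flanges: c₃ − yᵀa₃ = 24 − (2·2 + 7·3) = 24 − 25 = -1.

-1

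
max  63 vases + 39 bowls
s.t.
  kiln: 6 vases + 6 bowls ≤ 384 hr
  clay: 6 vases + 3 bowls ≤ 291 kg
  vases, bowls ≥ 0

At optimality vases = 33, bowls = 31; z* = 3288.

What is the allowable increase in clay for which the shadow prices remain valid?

Binding constraints: kiln, clay. The basis is B = [[6,6],[6,3]] with det -18.
Per unit increase in clay, x* moves by d = (0.3333, -0.3333).
The basis stays optimal until bowls reaches 0; allowable increase = 93 kg.

93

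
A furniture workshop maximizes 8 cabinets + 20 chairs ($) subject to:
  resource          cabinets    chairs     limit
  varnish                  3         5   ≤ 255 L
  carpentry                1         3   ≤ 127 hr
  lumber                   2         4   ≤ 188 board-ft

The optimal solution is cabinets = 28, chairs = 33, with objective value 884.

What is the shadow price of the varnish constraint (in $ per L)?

0

Binding: carpentry and lumber. Non-binding: varnish (6 unused).
Slack constraints have shadow price 0 (complementary slackness).
From A_Bᵀ y = c: 1·y_carpentry + 2·y_lumber = 8; 3·y_carpentry + 4·y_lumber = 20.
→ y_carpentry = 4 and y_lumber = 2.
Shadow price of varnish = 0.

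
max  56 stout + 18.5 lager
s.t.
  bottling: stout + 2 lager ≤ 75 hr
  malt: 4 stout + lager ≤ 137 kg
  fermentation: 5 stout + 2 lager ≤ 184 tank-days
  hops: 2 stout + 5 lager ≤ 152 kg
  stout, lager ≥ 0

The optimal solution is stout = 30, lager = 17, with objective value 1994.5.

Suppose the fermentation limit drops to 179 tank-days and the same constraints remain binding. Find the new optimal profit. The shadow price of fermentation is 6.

1964.5

Δb = -5, so new z* = 1994.5 + (6)·(-5) = 1994.5 − 30 = 1964.5.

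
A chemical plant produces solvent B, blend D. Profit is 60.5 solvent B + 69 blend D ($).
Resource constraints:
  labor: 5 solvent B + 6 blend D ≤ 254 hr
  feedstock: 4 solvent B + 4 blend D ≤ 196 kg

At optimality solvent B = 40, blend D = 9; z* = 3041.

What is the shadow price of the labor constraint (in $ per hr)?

8.5

Check each constraint at x*: labor 254/254 (tight); feedstock 196/196 (tight).
Dual feasibility on the basic columns requires 5·y_labor + 4·y_feedstock = 60.5, 6·y_labor + 4·y_feedstock = 69.
Solving: y_labor = 8.5, y_feedstock = 4.5.
Shadow price of labor = 8.5.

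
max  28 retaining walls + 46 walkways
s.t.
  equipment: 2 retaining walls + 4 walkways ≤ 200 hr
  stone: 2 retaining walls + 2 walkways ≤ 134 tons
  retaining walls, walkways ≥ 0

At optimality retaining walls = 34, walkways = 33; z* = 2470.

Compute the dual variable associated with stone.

5

Check each constraint at x*: equipment 200/200 (tight); stone 134/134 (tight).
From A_Bᵀ y = c: 2·y_equipment + 2·y_stone = 28; 4·y_equipment + 2·y_stone = 46.
Solving: y_equipment = 9, y_stone = 5.
Shadow price of stone = 5.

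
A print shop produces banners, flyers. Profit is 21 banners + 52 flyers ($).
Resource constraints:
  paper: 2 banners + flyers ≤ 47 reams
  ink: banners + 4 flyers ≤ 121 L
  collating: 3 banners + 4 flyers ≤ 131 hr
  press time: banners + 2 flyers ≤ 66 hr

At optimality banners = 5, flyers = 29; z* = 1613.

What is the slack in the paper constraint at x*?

paper used = 2·5 + 1·29 = 39; slack = 47 − 39 = 8.

8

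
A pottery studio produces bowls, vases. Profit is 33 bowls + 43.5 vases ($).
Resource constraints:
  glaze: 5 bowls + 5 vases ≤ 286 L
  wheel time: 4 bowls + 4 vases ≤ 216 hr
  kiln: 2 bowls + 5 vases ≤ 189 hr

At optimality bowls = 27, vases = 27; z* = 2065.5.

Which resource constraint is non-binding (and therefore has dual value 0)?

glaze

glaze: 270/286 (slack 16)
wheel time: 216/216 (binding)
kiln: 189/189 (binding)
By complementary slackness, a constraint with positive slack has shadow price 0 → glaze.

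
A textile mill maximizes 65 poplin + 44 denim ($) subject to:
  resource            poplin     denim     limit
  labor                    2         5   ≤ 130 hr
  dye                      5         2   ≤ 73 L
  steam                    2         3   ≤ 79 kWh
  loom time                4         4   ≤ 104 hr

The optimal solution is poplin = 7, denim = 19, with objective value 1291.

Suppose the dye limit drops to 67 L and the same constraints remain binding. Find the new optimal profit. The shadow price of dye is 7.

1249

Δb = -6, so new z* = 1291 + (7)·(-6) = 1291 − 42 = 1249.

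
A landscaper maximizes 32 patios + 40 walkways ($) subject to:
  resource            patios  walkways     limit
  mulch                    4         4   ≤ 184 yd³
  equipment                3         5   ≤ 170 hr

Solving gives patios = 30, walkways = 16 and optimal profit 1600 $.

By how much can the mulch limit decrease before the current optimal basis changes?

Binding constraints: mulch, equipment. The basis is B = [[4,4],[3,5]] with det 8.
Per unit decrease in mulch, x* moves by d = (-0.625, 0.375).
The basis stays optimal until patios reaches 0; allowable decrease = 48 yd³.

48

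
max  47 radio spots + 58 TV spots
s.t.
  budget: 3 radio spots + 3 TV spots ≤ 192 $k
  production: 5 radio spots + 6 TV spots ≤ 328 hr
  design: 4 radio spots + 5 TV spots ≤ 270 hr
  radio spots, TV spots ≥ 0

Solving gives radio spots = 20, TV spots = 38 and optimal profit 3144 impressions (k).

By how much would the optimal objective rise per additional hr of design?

8

Check each constraint at x*: budget 174/192 (slack 18); production 328/328 (tight); design 270/270 (tight).
Since budget is not tight, its dual is 0.
The binding rows give the dual system: 5·y_production + 4·y_design = 47 and 6·y_production + 5·y_design = 58.
This yields shadow prices y_production = 3, y_design = 8.
Shadow price of design = 8.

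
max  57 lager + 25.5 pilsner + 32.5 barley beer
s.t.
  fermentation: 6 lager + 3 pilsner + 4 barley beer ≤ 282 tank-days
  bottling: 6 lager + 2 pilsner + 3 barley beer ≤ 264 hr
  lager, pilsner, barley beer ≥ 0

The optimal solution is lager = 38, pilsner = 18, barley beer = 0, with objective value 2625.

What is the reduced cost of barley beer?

-2.5

Check each constraint at x*: fermentation 282/282 (tight); bottling 264/264 (tight).
The binding rows give the dual system: 6·y_fermentation + 6·y_bottling = 57 and 3·y_fermentation + 2·y_bottling = 25.5.
→ y_fermentation = 6.5 and y_bottling = 3.
Reduced cost of barley beer: c₃ − yᵀa₃ = 32.5 − (6.5·4 + 3·3) = 32.5 − 35 = -2.5.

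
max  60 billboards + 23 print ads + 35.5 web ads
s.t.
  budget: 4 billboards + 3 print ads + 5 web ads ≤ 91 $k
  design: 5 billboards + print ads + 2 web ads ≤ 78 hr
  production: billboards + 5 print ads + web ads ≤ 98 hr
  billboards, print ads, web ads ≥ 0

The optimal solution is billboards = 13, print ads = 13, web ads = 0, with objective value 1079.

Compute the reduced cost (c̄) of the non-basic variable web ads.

Check each constraint at x*: budget 91/91 (tight); design 78/78 (tight); production 78/98 (slack 20).
Since production is not tight, its dual is 0.
The binding rows give the dual system: 4·y_budget + 5·y_design = 60 and 3·y_budget + 1·y_design = 23.
Solving: y_budget = 5, y_design = 8.
Reduced cost of web ads: c₃ − yᵀa₃ = 35.5 − (5·5 + 8·2) = 35.5 − 41 = -5.5.

-5.5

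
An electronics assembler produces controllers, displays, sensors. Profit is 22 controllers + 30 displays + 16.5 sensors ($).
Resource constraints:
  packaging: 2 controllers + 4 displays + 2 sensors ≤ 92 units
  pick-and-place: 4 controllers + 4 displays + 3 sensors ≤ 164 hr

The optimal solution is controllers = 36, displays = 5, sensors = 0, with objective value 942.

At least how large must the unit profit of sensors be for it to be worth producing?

18.5

Check each constraint at x*: packaging 92/92 (tight); pick-and-place 164/164 (tight).
From A_Bᵀ y = c: 2·y_packaging + 4·y_pick-and-place = 22; 4·y_packaging + 4·y_pick-and-place = 30.
→ y_packaging = 4 and y_pick-and-place = 3.5.
sensors enters the basis when its profit ≥ yᵀa₃ = 4·2 + 3.5·3 = 18.5.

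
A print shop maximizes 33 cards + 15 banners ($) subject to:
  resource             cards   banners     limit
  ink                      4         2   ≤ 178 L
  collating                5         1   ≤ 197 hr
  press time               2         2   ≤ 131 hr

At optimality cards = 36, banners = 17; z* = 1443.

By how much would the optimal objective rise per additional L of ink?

Check each constraint at x*: ink 178/178 (tight); collating 197/197 (tight); press time 106/131 (slack 25).
By complementary slackness, y = 0 for the non-binding constraint.
From A_Bᵀ y = c: 4·y_ink + 5·y_collating = 33; 2·y_ink + 1·y_collating = 15.
→ y_ink = 7 and y_collating = 1.
Shadow price of ink = 7.

7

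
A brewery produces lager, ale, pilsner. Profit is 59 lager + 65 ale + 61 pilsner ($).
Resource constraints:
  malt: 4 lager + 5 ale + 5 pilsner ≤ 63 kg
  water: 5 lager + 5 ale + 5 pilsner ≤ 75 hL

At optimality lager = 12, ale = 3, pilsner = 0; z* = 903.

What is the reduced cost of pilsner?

At the optimum: malt uses 63 of 63 (binding); water uses 75 of 75 (binding).
The binding rows give the dual system: 4·y_malt + 5·y_water = 59 and 5·y_malt + 5·y_water = 65.
→ y_malt = 6 and y_water = 7.
Reduced cost of pilsner: c₃ − yᵀa₃ = 61 − (6·5 + 7·5) = 61 − 65 = -4.

-4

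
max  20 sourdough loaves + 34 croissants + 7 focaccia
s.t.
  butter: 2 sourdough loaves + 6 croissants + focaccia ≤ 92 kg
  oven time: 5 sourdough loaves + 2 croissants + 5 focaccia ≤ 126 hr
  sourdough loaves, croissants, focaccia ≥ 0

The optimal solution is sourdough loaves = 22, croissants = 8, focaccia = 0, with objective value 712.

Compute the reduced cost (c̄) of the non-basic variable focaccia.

At the optimum: butter uses 92 of 92 (binding); oven time uses 126 of 126 (binding).
From A_Bᵀ y = c: 2·y_butter + 5·y_oven time = 20; 6·y_butter + 2·y_oven time = 34.
Solving: y_butter = 5, y_oven time = 2.
Reduced cost of focaccia: c₃ − yᵀa₃ = 7 − (5·1 + 2·5) = 7 − 15 = -8.

-8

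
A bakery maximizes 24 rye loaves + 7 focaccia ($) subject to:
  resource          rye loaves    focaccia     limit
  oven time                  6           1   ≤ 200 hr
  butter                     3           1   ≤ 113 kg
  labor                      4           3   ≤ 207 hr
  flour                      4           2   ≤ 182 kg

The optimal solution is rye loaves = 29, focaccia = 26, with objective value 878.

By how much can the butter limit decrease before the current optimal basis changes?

13

Binding constraints: oven time, butter. The basis is B = [[6,1],[3,1]] with det 3.
Per unit decrease in butter, x* moves by d = (0.3333, -2).
The basis stays optimal until focaccia reaches 0; allowable decrease = 13 kg.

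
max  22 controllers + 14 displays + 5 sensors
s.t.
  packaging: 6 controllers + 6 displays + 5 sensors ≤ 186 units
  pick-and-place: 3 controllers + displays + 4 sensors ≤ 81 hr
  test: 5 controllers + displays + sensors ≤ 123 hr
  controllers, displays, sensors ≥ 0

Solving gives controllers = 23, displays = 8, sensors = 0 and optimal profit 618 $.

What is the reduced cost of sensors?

Check each constraint at x*: packaging 186/186 (tight); pick-and-place 77/81 (slack 4); test 123/123 (tight).
Since pick-and-place is not tight, its dual is 0.
Dual feasibility on the basic columns requires 6·y_packaging + 5·y_test = 22, 6·y_packaging + 1·y_test = 14.
→ y_packaging = 2 and y_test = 2.
Reduced cost of sensors: c₃ − yᵀa₃ = 5 − (2·5 + 2·1) = 5 − 12 = -7.

-7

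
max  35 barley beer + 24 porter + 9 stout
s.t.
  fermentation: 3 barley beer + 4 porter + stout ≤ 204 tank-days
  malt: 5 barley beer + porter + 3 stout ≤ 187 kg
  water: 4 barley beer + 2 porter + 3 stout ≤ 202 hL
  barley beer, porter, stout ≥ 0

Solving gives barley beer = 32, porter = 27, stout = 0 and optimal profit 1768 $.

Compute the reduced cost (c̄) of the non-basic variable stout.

Binding: fermentation and malt. Non-binding: water (20 unused).
By complementary slackness, y = 0 for the non-binding constraint.
Dual feasibility on the basic columns requires 3·y_fermentation + 5·y_malt = 35, 4·y_fermentation + 1·y_malt = 24.
→ y_fermentation = 5 and y_malt = 4.
Reduced cost of stout: c₃ − yᵀa₃ = 9 − (5·1 + 4·3) = 9 − 17 = -8.

-8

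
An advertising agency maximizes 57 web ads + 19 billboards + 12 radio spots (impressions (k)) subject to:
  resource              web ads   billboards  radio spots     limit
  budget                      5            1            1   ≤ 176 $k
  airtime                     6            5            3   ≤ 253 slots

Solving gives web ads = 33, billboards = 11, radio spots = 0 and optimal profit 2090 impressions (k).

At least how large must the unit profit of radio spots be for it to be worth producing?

15

At the optimum: budget uses 176 of 176 (binding); airtime uses 253 of 253 (binding).
Dual feasibility on the basic columns requires 5·y_budget + 6·y_airtime = 57, 1·y_budget + 5·y_airtime = 19.
This yields shadow prices y_budget = 9, y_airtime = 2.
radio spots enters the basis when its profit ≥ yᵀa₃ = 9·1 + 2·3 = 15.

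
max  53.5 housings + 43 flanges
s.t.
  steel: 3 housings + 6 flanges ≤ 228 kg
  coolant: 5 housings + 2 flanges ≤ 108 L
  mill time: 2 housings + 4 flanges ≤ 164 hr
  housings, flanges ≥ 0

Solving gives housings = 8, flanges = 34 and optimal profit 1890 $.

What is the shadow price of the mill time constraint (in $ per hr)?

0

Check each constraint at x*: steel 228/228 (tight); coolant 108/108 (tight); mill time 152/164 (slack 12).
Since mill time is not tight, its dual is 0.
Dual feasibility on the basic columns requires 3·y_steel + 5·y_coolant = 53.5, 6·y_steel + 2·y_coolant = 43.
→ y_steel = 4.5 and y_coolant = 8.
Shadow price of mill time = 0.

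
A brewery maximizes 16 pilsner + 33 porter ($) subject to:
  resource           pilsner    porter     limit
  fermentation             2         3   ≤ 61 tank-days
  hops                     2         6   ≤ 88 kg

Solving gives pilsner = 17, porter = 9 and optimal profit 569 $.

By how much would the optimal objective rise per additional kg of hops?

At the optimum: fermentation uses 61 of 61 (binding); hops uses 88 of 88 (binding).
The binding rows give the dual system: 2·y_fermentation + 2·y_hops = 16 and 3·y_fermentation + 6·y_hops = 33.
Solving: y_fermentation = 5, y_hops = 3.
Shadow price of hops = 3.

3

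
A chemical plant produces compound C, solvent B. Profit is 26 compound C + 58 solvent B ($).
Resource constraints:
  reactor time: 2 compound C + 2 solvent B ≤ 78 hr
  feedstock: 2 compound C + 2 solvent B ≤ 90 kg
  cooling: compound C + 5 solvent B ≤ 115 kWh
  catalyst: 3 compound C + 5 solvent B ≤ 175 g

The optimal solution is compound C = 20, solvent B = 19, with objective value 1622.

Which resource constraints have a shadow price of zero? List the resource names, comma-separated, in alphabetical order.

catalyst, feedstock

reactor time: 78/78 (binding)
feedstock: 78/90 (slack 12)
cooling: 115/115 (binding)
catalyst: 155/175 (slack 20)
By complementary slackness, a constraint with positive slack has shadow price 0 → catalyst, feedstock.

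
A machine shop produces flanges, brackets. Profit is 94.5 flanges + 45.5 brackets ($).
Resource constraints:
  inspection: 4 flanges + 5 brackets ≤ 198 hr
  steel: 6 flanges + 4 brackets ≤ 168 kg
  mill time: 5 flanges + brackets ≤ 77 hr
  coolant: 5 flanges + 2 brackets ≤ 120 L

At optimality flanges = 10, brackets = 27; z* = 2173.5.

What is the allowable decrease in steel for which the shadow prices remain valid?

75.6

Binding constraints: steel, mill time. The basis is B = [[6,4],[5,1]] with det -14.
Per unit decrease in steel, x* moves by d = (0.0714, -0.3571).
The basis stays optimal until brackets reaches 0; allowable decrease = 75.6 kg.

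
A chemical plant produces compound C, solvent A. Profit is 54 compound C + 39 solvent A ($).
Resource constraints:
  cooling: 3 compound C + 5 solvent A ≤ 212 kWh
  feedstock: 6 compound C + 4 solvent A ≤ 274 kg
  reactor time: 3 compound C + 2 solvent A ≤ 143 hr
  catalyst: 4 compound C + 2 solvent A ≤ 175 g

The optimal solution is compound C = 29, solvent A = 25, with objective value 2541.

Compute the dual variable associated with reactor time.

0

Check each constraint at x*: cooling 212/212 (tight); feedstock 274/274 (tight); reactor time 137/143 (slack 6); catalyst 166/175 (slack 9).
Since reactor time, catalyst are not tight, their duals are 0.
Dual feasibility on the basic columns requires 3·y_cooling + 6·y_feedstock = 54, 5·y_cooling + 4·y_feedstock = 39.
→ y_cooling = 1 and y_feedstock = 8.5.
Shadow price of reactor time = 0.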